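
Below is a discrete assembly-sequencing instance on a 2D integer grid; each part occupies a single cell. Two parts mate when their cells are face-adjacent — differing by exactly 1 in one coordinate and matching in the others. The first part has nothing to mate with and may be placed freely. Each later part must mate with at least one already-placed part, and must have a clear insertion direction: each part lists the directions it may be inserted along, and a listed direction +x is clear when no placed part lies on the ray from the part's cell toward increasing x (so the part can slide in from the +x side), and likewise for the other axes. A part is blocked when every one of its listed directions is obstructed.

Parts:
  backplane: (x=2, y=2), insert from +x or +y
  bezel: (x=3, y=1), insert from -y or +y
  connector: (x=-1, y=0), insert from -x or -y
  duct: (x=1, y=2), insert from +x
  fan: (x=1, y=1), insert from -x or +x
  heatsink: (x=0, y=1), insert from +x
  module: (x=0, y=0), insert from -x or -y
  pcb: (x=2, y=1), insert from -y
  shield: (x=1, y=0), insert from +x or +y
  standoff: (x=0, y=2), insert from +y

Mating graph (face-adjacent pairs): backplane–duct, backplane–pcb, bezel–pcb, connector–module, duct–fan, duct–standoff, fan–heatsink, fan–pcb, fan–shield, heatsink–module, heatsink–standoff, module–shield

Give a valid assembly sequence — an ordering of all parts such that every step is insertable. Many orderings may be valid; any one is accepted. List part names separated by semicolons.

1. shield@(1, 0) [+x clear] — {shield}
2. module@(0, 0) [-x clear] — {module, shield}
3. heatsink@(0, 1) [+x clear] — {heatsink, module, shield}
4. fan@(1, 1) [+x clear] — {fan, heatsink, module, shield}
5. connector@(-1, 0) [-x clear] — {connector, fan, heatsink, module, shield}
6. standoff@(0, 2) [+y clear] — {connector, fan, heatsink, module, shield, standoff}
7. duct@(1, 2) [+x clear] — {connector, duct, fan, heatsink, module, shield, standoff}
8. backplane@(2, 2) [+x clear] — {backplane, connector, duct, fan, heatsink, module, shield, standoff}
9. pcb@(2, 1) [-y clear] — {backplane, connector, duct, fan, heatsink, module, pcb, shield, standoff}
10. bezel@(3, 1) [-y clear] — {backplane, bezel, connector, duct, fan, heatsink, module, pcb, shield, standoff}

shield; module; heatsink; fan; connector; standoff; duct; backplane; pcb; bezel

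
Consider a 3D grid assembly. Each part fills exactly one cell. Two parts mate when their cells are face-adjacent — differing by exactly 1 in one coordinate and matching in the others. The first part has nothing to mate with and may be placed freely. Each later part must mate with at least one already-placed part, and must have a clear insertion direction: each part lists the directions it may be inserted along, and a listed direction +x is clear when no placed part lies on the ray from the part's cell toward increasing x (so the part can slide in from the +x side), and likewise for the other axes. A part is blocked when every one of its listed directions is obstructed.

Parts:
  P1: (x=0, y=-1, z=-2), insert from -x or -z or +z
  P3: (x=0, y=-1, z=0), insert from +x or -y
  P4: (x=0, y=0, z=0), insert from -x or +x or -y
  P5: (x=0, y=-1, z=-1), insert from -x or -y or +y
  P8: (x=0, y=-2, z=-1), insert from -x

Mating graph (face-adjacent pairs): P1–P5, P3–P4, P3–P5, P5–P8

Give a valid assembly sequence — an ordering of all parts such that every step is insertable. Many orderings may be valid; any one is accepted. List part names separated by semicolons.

P4; P3; P5; P1; P8

1. P4@(0, 0, 0) [-x clear] — {P4}
2. P3@(0, -1, 0) [+x clear] — {P3, P4}
3. P5@(0, -1, -1) [-x clear] — {P3, P4, P5}
4. P1@(0, -1, -2) [-x clear] — {P1, P3, P4, P5}
5. P8@(0, -2, -1) [-x clear] — {P1, P3, P4, P5, P8}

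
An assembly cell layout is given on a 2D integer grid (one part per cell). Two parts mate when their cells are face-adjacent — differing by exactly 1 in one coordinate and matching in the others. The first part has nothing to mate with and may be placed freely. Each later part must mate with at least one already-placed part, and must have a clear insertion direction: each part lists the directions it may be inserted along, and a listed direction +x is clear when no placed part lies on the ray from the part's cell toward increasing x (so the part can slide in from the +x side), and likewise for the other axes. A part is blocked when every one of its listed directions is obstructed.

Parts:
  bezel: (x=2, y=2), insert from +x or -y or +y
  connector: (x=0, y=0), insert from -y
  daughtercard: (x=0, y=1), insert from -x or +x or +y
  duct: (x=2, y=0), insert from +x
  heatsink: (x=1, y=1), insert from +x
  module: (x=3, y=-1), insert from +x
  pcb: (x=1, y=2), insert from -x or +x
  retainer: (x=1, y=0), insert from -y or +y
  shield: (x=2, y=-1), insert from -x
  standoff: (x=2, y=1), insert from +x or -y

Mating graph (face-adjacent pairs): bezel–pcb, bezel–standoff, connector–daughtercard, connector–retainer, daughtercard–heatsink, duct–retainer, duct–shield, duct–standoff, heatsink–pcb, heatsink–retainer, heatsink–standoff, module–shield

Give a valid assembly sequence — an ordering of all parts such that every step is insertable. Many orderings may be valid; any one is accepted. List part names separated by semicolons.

retainer; heatsink; daughtercard; pcb; duct; bezel; standoff; shield; module; connector

1. retainer@(1, 0) [-y clear] — {retainer}
2. heatsink@(1, 1) [+x clear] — {heatsink, retainer}
3. daughtercard@(0, 1) [-x clear] — {daughtercard, heatsink, retainer}
4. pcb@(1, 2) [-x clear] — {daughtercard, heatsink, pcb, retainer}
5. duct@(2, 0) [+x clear] — {daughtercard, duct, heatsink, pcb, retainer}
6. bezel@(2, 2) [+x clear] — {bezel, daughtercard, duct, heatsink, pcb, retainer}
7. standoff@(2, 1) [+x clear] — {bezel, daughtercard, duct, heatsink, pcb, retainer, standoff}
8. shield@(2, -1) [-x clear] — {bezel, daughtercard, duct, heatsink, pcb, retainer, shield, standoff}
9. module@(3, -1) [+x clear] — {bezel, daughtercard, duct, heatsink, module, pcb, retainer, shield, standoff}
10. connector@(0, 0) [-y clear] — {bezel, connector, daughtercard, duct, heatsink, module, pcb, retainer, shield, standoff}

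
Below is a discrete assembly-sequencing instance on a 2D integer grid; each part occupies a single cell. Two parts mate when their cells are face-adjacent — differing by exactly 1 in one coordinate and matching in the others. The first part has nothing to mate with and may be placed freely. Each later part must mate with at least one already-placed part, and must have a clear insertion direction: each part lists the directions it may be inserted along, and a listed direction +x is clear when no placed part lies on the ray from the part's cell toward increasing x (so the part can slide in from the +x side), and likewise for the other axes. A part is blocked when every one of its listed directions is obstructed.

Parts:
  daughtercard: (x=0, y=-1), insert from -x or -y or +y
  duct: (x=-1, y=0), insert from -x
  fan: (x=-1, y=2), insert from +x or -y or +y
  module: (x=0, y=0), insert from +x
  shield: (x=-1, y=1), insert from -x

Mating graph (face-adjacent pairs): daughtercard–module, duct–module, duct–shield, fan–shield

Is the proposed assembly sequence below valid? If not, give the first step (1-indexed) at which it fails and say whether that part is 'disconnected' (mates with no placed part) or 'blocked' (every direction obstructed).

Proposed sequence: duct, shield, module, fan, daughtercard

Valid

1. duct@(-1, 0) [-x clear] — {duct}
2. shield@(-1, 1) [-x clear] — {duct, shield}
3. module@(0, 0) [+x clear] — {duct, module, shield}
4. fan@(-1, 2) [+x clear] — {duct, fan, module, shield}
5. daughtercard@(0, -1) [-x clear] — {daughtercard, duct, fan, module, shield}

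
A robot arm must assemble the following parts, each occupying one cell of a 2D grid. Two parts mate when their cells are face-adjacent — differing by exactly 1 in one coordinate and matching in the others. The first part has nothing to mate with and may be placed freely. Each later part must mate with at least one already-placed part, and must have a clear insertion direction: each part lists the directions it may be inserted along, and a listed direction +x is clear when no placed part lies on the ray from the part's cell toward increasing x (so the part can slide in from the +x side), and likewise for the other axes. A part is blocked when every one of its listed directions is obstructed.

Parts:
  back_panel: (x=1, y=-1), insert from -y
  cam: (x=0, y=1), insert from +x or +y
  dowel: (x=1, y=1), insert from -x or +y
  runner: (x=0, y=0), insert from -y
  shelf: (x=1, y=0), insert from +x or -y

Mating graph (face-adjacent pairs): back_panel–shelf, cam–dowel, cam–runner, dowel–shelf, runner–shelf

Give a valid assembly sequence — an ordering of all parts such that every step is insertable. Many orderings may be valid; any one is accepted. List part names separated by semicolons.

1. shelf@(1, 0) [+x clear] — {shelf}
2. back_panel@(1, -1) [-y clear] — {back_panel, shelf}
3. dowel@(1, 1) [-x clear] — {back_panel, dowel, shelf}
4. runner@(0, 0) [-y clear] — {back_panel, dowel, runner, shelf}
5. cam@(0, 1) [+y clear] — {back_panel, cam, dowel, runner, shelf}

shelf; back_panel; dowel; runner; cam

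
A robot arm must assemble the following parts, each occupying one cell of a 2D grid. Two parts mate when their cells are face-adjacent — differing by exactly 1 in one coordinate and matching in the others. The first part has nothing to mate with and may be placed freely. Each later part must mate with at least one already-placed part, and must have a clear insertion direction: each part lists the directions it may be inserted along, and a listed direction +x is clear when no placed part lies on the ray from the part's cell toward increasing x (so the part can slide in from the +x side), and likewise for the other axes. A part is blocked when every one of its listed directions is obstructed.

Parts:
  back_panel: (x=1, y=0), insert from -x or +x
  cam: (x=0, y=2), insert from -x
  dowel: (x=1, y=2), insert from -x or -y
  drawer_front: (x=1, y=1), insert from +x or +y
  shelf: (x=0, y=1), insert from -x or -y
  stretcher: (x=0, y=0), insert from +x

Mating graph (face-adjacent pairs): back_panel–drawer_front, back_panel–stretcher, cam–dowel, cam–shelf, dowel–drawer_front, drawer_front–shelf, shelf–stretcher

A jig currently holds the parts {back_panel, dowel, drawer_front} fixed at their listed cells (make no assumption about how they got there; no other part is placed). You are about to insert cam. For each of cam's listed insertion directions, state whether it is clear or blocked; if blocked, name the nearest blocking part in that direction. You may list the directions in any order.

-x: ray from cam(0, 2) has no placed part ⇒ clear

-x: clear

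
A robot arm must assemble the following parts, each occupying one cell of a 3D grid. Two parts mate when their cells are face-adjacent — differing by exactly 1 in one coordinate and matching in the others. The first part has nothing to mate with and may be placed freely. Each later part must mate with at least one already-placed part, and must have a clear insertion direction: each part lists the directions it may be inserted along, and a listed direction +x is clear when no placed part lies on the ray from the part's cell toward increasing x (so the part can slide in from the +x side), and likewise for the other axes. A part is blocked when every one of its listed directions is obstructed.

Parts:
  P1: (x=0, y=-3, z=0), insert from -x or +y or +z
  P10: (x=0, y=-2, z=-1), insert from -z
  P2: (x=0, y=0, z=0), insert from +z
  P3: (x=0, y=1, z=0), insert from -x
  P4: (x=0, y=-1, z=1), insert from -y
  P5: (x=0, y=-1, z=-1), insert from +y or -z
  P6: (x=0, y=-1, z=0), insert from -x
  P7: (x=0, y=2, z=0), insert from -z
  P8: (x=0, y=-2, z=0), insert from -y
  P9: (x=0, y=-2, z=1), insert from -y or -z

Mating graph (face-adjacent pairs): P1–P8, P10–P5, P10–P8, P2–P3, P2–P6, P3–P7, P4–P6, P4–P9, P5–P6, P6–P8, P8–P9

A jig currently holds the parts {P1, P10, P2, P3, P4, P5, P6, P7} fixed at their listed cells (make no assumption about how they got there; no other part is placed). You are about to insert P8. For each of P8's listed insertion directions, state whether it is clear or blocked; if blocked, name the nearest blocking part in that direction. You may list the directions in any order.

-y: blocked by P1

-y: nearest on ray is P1@(0, -3, 0) ⇒ blocked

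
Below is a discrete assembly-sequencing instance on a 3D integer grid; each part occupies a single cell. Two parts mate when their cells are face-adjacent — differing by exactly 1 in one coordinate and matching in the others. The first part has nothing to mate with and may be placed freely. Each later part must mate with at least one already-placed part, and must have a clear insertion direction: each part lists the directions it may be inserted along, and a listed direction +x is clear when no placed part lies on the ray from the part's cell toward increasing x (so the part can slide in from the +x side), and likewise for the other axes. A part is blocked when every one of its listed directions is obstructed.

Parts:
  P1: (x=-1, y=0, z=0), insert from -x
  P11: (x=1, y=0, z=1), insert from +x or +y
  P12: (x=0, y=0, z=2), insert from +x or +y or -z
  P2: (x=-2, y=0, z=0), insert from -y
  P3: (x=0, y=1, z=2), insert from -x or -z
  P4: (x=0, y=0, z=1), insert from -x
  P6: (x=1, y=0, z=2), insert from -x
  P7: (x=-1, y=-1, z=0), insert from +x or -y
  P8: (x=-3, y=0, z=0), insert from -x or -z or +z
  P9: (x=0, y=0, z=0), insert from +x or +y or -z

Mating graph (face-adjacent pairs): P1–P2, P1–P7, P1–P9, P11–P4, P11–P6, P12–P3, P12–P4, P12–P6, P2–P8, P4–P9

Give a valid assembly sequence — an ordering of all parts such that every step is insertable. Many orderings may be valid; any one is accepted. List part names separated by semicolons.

P6; P11; P4; P9; P1; P2; P8; P12; P3; P7

1. P6@(1, 0, 2) [-x clear] — {P6}
2. P11@(1, 0, 1) [+x clear] — {P11, P6}
3. P4@(0, 0, 1) [-x clear] — {P11, P4, P6}
4. P9@(0, 0, 0) [+x clear] — {P11, P4, P6, P9}
5. P1@(-1, 0, 0) [-x clear] — {P1, P11, P4, P6, P9}
6. P2@(-2, 0, 0) [-y clear] — {P1, P11, P2, P4, P6, P9}
7. P8@(-3, 0, 0) [-x clear] — {P1, P11, P2, P4, P6, P8, P9}
8. P12@(0, 0, 2) [+y clear] — {P1, P11, P12, P2, P4, P6, P8, P9}
9. P3@(0, 1, 2) [-x clear] — {P1, P11, P12, P2, P3, P4, P6, P8, P9}
10. P7@(-1, -1, 0) [+x clear] — {P1, P11, P12, P2, P3, P4, P6, P7, P8, P9}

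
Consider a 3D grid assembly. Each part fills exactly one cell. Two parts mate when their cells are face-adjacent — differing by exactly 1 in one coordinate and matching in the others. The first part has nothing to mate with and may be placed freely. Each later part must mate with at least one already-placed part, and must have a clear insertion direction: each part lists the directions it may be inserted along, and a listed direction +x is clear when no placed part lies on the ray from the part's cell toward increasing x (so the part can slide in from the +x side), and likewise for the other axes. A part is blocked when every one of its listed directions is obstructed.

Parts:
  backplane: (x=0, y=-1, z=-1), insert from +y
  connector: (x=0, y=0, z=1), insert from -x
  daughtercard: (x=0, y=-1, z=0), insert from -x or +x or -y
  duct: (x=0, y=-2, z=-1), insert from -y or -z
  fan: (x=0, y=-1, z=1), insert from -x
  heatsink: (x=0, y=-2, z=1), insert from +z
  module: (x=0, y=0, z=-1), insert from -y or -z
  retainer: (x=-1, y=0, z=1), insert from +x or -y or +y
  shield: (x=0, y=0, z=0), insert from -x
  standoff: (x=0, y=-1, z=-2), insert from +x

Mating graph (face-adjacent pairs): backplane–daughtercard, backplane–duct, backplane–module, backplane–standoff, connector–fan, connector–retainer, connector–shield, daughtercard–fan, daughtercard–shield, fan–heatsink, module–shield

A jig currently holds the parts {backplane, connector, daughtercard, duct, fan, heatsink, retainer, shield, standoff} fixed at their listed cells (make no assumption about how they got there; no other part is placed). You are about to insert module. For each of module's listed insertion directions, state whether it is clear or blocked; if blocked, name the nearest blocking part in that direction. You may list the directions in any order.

-y: blocked by backplane; -z: clear

-y: nearest on ray is backplane@(0, -1, -1) ⇒ blocked
-z: ray from module(0, 0, -1) has no placed part ⇒ clear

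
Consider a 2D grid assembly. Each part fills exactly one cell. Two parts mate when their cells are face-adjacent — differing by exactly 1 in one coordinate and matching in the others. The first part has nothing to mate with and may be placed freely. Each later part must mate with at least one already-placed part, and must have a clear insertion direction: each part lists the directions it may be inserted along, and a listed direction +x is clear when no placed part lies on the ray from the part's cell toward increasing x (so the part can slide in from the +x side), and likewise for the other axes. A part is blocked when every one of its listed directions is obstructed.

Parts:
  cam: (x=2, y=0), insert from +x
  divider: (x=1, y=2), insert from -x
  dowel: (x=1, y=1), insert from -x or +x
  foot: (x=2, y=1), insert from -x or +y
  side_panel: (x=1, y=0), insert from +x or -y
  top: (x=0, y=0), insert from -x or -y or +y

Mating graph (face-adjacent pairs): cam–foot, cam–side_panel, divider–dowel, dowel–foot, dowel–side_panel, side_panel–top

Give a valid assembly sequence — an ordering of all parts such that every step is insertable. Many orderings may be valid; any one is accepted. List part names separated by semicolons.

top; side_panel; cam; dowel; divider; foot

1. top@(0, 0) [-x clear] — {top}
2. side_panel@(1, 0) [+x clear] — {side_panel, top}
3. cam@(2, 0) [+x clear] — {cam, side_panel, top}
4. dowel@(1, 1) [-x clear] — {cam, dowel, side_panel, top}
5. divider@(1, 2) [-x clear] — {cam, divider, dowel, side_panel, top}
6. foot@(2, 1) [+y clear] — {cam, divider, dowel, foot, side_panel, top}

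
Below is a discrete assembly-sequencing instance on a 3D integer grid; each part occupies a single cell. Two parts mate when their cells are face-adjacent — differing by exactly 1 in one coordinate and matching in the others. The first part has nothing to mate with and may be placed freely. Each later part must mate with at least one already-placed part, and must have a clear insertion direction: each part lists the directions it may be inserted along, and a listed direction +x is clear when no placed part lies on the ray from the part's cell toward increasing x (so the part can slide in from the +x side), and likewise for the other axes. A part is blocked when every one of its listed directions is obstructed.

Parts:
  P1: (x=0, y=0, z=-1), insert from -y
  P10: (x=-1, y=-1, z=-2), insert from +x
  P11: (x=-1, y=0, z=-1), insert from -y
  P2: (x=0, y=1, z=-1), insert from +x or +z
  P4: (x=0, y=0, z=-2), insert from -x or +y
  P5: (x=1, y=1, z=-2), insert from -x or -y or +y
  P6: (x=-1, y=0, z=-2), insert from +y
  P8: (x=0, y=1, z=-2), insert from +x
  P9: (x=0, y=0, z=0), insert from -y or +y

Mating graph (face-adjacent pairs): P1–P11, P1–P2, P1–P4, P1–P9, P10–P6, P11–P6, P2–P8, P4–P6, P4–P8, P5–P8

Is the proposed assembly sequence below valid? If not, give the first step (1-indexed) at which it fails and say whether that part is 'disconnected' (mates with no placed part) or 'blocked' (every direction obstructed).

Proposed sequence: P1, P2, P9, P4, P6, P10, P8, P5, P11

1. P1@(0, 0, -1) [-y clear] — {P1}
2. P2@(0, 1, -1) [+x clear] — {P1, P2}
3. P9@(0, 0, 0) [-y clear] — {P1, P2, P9}
4. P4@(0, 0, -2) [-x clear] — {P1, P2, P4, P9}
5. P6@(-1, 0, -2) [+y clear] — {P1, P2, P4, P6, P9}
6. P10@(-1, -1, -2) [+x clear] — {P1, P10, P2, P4, P6, P9}
7. P8@(0, 1, -2) [+x clear] — {P1, P10, P2, P4, P6, P8, P9}
8. P5@(1, 1, -2) [-y clear] — {P1, P10, P2, P4, P5, P6, P8, P9}
9. P11@(-1, 0, -1) [-y clear] — {P1, P10, P11, P2, P4, P5, P6, P8, P9}

Valid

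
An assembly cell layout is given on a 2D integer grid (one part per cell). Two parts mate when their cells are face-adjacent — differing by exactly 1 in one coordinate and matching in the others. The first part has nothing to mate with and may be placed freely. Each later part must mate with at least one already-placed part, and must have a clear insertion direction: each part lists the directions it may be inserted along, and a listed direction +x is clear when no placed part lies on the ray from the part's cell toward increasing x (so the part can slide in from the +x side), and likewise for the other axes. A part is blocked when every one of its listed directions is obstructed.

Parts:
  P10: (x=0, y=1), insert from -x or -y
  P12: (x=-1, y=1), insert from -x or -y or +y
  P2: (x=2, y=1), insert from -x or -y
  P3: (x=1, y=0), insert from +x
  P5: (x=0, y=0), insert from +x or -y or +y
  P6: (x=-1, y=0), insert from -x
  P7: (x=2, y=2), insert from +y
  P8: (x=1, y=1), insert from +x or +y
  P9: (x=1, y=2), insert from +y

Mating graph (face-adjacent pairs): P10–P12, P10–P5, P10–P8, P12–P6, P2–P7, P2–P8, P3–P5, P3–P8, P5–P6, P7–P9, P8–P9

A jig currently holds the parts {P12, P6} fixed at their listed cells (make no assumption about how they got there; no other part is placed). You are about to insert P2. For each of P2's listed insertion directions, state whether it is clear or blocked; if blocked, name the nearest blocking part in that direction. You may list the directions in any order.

-x: nearest on ray is P12@(-1, 1) ⇒ blocked
-y: ray from P2(2, 1) has no placed part ⇒ clear

-x: blocked by P12; -y: clear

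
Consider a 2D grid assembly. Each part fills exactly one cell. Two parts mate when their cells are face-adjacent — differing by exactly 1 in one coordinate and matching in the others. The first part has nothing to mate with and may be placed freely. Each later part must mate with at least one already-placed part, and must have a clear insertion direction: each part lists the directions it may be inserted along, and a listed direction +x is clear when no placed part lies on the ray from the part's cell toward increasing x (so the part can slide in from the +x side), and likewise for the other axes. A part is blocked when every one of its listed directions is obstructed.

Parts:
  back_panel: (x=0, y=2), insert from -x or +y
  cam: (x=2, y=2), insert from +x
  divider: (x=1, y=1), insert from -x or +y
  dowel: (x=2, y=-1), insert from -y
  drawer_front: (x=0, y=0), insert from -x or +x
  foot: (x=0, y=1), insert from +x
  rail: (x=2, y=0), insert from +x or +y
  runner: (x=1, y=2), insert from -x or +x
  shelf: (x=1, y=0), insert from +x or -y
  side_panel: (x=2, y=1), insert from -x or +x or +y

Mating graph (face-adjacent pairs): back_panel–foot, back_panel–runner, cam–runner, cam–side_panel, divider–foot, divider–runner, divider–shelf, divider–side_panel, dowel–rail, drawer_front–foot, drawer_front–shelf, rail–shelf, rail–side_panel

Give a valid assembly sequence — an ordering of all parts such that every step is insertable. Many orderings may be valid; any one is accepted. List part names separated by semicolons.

rail; shelf; drawer_front; foot; divider; back_panel; runner; side_panel; dowel; cam

1. rail@(2, 0) [+x clear] — {rail}
2. shelf@(1, 0) [-y clear] — {rail, shelf}
3. drawer_front@(0, 0) [-x clear] — {drawer_front, rail, shelf}
4. foot@(0, 1) [+x clear] — {drawer_front, foot, rail, shelf}
5. divider@(1, 1) [+y clear] — {divider, drawer_front, foot, rail, shelf}
6. back_panel@(0, 2) [-x clear] — {back_panel, divider, drawer_front, foot, rail, shelf}
7. runner@(1, 2) [+x clear] — {back_panel, divider, drawer_front, foot, rail, runner, shelf}
8. side_panel@(2, 1) [+x clear] — {back_panel, divider, drawer_front, foot, rail, runner, shelf, side_panel}
9. dowel@(2, -1) [-y clear] — {back_panel, divider, dowel, drawer_front, foot, rail, runner, shelf, side_panel}
10. cam@(2, 2) [+x clear] — {back_panel, cam, divider, dowel, drawer_front, foot, rail, runner, shelf, side_panel}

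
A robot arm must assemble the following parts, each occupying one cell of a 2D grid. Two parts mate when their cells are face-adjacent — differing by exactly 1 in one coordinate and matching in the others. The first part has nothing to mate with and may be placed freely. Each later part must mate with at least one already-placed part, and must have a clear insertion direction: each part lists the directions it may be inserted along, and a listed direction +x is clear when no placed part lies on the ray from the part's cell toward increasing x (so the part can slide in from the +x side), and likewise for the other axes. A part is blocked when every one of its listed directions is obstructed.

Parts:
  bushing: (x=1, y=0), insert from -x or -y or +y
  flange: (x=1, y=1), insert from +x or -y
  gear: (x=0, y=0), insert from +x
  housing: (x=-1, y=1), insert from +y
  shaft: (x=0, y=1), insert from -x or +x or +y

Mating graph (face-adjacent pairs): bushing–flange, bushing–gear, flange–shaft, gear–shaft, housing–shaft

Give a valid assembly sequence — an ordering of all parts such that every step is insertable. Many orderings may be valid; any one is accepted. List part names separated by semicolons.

1. flange@(1, 1) [+x clear] — {flange}
2. shaft@(0, 1) [-x clear] — {flange, shaft}
3. housing@(-1, 1) [+y clear] — {flange, housing, shaft}
4. gear@(0, 0) [+x clear] — {flange, gear, housing, shaft}
5. bushing@(1, 0) [-y clear] — {bushing, flange, gear, housing, shaft}

flange; shaft; housing; gear; bushing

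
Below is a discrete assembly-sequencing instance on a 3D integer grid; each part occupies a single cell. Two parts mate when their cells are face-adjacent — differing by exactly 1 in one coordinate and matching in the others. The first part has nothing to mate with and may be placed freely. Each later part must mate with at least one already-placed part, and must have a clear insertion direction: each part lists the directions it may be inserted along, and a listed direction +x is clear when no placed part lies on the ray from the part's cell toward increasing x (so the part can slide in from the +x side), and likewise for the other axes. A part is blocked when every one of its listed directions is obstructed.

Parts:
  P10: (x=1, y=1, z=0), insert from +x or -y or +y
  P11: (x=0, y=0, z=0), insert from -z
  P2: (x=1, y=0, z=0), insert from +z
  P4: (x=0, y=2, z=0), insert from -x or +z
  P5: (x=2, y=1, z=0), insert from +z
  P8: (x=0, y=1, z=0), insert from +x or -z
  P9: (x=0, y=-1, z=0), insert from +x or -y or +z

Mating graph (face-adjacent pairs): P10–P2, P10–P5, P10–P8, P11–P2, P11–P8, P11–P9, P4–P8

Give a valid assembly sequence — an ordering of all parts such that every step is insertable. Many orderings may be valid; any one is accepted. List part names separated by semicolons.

P11; P2; P10; P5; P8; P4; P9

1. P11@(0, 0, 0) [-z clear] — {P11}
2. P2@(1, 0, 0) [+z clear] — {P11, P2}
3. P10@(1, 1, 0) [+x clear] — {P10, P11, P2}
4. P5@(2, 1, 0) [+z clear] — {P10, P11, P2, P5}
5. P8@(0, 1, 0) [-z clear] — {P10, P11, P2, P5, P8}
6. P4@(0, 2, 0) [-x clear] — {P10, P11, P2, P4, P5, P8}
7. P9@(0, -1, 0) [+x clear] — {P10, P11, P2, P4, P5, P8, P9}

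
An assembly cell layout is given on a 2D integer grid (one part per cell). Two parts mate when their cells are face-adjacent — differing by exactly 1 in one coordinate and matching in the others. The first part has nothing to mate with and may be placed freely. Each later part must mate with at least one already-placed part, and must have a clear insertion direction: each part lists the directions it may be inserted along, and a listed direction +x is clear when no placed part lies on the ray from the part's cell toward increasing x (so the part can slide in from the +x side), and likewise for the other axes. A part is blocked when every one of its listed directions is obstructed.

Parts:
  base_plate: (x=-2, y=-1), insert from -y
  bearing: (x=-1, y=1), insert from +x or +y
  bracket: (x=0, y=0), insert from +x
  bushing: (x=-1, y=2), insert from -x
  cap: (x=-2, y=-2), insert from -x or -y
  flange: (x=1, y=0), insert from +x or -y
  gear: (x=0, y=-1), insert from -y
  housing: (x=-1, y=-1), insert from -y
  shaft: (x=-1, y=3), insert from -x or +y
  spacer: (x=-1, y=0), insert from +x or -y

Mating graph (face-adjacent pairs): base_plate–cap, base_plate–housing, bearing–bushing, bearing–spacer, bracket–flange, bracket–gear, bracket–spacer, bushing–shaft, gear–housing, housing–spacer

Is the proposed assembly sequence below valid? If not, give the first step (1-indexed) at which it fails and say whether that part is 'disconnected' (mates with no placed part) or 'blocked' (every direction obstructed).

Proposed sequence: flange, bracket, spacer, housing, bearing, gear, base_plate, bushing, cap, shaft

1. flange@(1, 0) [+x clear] — {flange}
2. bracket@(0, 0) — +x all obstructed ⇒ blocked

Invalid at step 2 (blocked)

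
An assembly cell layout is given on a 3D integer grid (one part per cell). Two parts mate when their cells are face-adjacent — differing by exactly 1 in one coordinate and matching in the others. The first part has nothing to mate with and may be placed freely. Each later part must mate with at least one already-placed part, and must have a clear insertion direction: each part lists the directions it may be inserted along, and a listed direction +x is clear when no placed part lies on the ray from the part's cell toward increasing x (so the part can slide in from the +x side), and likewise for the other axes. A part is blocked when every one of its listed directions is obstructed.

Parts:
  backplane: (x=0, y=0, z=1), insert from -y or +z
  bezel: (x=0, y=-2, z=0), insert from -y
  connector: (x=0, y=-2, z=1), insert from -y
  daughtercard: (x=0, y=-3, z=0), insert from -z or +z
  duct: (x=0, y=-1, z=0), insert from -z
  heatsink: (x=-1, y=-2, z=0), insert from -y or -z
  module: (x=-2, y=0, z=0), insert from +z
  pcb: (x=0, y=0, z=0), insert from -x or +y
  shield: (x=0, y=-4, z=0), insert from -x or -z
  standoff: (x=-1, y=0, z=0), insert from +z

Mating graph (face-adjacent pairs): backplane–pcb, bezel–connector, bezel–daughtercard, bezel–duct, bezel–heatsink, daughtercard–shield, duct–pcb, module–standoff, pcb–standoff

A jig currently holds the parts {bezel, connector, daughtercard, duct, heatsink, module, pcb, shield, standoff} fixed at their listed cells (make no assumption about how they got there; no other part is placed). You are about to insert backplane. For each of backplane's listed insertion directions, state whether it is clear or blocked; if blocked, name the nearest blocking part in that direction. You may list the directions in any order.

+z: clear; -y: blocked by connector

-y: nearest on ray is connector@(0, -2, 1) ⇒ blocked
+z: ray from backplane(0, 0, 1) has no placed part ⇒ clear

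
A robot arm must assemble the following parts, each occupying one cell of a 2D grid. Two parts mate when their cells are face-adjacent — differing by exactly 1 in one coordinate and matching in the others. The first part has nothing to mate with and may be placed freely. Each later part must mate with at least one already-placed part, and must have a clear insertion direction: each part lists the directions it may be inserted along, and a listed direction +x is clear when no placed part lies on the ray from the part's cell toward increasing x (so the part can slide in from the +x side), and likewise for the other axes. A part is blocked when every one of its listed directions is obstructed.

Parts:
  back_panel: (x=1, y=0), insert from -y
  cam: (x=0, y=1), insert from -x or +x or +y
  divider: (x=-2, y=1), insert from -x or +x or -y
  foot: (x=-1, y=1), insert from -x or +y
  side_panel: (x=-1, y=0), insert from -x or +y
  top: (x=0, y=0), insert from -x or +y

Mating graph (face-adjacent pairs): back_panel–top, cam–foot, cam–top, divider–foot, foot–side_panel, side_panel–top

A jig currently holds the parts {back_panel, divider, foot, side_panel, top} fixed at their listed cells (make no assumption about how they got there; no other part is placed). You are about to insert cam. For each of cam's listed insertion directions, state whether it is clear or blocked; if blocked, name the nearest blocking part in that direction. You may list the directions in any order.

+x: clear; +y: clear; -x: blocked by foot

-x: nearest on ray is foot@(-1, 1) ⇒ blocked
+x: ray from cam(0, 1) has no placed part ⇒ clear
+y: ray from cam(0, 1) has no placed part ⇒ clear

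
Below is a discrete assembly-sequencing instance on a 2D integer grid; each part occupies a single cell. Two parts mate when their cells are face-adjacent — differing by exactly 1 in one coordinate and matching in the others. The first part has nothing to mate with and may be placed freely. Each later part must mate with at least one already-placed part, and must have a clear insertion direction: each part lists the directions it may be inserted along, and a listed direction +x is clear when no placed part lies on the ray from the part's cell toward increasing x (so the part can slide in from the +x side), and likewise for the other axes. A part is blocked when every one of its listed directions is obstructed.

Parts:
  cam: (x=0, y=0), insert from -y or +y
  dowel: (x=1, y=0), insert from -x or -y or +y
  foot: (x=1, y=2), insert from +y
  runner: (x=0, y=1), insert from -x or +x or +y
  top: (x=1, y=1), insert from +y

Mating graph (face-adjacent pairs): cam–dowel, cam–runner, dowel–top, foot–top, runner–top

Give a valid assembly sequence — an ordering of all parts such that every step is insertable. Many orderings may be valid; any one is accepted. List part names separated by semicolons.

runner; cam; top; foot; dowel

1. runner@(0, 1) [-x clear] — {runner}
2. cam@(0, 0) [-y clear] — {cam, runner}
3. top@(1, 1) [+y clear] — {cam, runner, top}
4. foot@(1, 2) [+y clear] — {cam, foot, runner, top}
5. dowel@(1, 0) [-y clear] — {cam, dowel, foot, runner, top}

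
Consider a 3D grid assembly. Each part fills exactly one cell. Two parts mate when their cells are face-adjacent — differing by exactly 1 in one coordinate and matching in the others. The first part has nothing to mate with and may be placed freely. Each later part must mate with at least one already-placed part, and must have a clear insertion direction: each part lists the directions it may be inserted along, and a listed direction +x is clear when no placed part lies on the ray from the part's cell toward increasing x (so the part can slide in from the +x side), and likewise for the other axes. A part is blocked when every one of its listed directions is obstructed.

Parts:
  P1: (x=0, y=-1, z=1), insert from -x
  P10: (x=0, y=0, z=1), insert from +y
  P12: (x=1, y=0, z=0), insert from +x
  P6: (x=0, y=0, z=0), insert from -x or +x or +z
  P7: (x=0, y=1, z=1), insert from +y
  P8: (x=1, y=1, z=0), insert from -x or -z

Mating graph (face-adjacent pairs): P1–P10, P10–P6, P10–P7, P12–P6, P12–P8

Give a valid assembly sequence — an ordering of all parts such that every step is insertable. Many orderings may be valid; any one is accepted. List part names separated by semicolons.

P8; P12; P6; P10; P7; P1

1. P8@(1, 1, 0) [-x clear] — {P8}
2. P12@(1, 0, 0) [+x clear] — {P12, P8}
3. P6@(0, 0, 0) [-x clear] — {P12, P6, P8}
4. P10@(0, 0, 1) [+y clear] — {P10, P12, P6, P8}
5. P7@(0, 1, 1) [+y clear] — {P10, P12, P6, P7, P8}
6. P1@(0, -1, 1) [-x clear] — {P1, P10, P12, P6, P7, P8}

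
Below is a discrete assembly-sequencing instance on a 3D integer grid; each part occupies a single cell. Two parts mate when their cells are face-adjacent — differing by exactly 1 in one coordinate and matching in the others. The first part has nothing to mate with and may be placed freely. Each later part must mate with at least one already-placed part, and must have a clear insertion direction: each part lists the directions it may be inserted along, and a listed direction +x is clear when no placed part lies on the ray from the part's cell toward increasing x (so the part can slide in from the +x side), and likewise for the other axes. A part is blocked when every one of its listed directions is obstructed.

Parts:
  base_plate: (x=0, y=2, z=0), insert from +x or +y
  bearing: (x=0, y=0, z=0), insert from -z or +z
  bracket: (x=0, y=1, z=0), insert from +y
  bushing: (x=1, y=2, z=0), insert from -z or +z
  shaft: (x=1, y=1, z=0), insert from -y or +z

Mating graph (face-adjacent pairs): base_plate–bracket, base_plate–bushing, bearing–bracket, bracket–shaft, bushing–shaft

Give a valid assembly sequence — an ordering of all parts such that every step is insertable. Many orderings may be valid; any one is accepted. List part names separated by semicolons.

bearing; bracket; shaft; bushing; base_plate

1. bearing@(0, 0, 0) [-z clear] — {bearing}
2. bracket@(0, 1, 0) [+y clear] — {bearing, bracket}
3. shaft@(1, 1, 0) [-y clear] — {bearing, bracket, shaft}
4. bushing@(1, 2, 0) [-z clear] — {bearing, bracket, bushing, shaft}
5. base_plate@(0, 2, 0) [+y clear] — {base_plate, bearing, bracket, bushing, shaft}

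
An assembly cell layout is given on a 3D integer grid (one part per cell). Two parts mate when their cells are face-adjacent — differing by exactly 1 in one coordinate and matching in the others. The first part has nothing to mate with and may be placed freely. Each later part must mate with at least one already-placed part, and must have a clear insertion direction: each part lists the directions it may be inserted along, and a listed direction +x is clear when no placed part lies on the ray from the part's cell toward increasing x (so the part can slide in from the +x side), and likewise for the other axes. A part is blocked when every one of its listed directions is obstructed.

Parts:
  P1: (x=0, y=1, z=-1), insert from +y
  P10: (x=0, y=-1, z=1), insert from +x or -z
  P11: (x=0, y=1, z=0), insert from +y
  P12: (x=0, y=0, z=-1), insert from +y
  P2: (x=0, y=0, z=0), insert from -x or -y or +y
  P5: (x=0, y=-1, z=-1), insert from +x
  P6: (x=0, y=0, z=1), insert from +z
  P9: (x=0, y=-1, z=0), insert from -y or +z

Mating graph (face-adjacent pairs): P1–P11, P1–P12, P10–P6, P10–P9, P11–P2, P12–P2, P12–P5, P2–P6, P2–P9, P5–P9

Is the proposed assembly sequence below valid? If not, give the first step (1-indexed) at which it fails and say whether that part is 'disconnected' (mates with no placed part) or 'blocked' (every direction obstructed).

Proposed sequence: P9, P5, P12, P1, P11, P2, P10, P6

1. P9@(0, -1, 0) [-y clear] — {P9}
2. P5@(0, -1, -1) [+x clear] — {P5, P9}
3. P12@(0, 0, -1) [+y clear] — {P12, P5, P9}
4. P1@(0, 1, -1) [+y clear] — {P1, P12, P5, P9}
5. P11@(0, 1, 0) [+y clear] — {P1, P11, P12, P5, P9}
6. P2@(0, 0, 0) [-x clear] — {P1, P11, P12, P2, P5, P9}
7. P10@(0, -1, 1) [+x clear] — {P1, P10, P11, P12, P2, P5, P9}
8. P6@(0, 0, 1) [+z clear] — {P1, P10, P11, P12, P2, P5, P6, P9}

Valid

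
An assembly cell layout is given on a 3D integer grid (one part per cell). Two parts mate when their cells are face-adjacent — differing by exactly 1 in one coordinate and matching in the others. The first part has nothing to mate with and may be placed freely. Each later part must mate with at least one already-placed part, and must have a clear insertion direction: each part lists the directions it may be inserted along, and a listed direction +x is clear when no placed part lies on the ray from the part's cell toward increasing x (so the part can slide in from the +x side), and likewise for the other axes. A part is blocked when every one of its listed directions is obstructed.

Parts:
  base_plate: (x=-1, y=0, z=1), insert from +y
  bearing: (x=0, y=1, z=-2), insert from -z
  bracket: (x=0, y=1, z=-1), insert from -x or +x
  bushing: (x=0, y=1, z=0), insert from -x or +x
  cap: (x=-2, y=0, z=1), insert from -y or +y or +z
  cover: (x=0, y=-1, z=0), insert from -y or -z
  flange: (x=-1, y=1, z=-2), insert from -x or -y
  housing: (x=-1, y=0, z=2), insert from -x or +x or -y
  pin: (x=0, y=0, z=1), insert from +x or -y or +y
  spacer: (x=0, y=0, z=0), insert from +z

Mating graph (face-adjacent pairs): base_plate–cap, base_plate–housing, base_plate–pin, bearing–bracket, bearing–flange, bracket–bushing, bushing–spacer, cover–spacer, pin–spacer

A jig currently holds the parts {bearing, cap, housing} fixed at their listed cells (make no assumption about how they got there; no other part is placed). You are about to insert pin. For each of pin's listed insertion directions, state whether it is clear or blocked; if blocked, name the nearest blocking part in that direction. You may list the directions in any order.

+x: ray from pin(0, 0, 1) has no placed part ⇒ clear
-y: ray from pin(0, 0, 1) has no placed part ⇒ clear
+y: ray from pin(0, 0, 1) has no placed part ⇒ clear

+x: clear; +y: clear; -y: clear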